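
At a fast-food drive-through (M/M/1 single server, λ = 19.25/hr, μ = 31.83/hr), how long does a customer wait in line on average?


ρ = 19.25/31.83 = 0.6048
Wq = ρ/(μ−λ) = 0.6048/(31.83 − 19.25) = 0.6048/12.58 = 0.04807 hr

Final: 0.04807 hr


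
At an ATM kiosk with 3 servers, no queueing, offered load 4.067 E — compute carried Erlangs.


B(3,4.067) = 0.456708 (Erlang-B)
Carried load = a(1 − B) = 4.067·(1 − 0.456708) = 4.067·0.543292 = 2.2096 E

Final: 2.2096 Erlangs


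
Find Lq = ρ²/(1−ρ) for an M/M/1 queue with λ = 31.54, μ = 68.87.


ρ = 31.54/68.87 = 0.4580
Lq = ρ²/(1−ρ) = 0.2097/0.5420 = 0.3869

Final: 0.3869


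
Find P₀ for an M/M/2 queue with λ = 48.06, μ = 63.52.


a = λ/μ = 48.06/63.52 = 0.7566; ρ = a/c = 0.3783
Σ_{k=0}^{1} a^k/k! (terms k=0..1) = 1.00000 + 0.75661 = 1.75661
Tail: a^2/(2!(1−ρ)) = 0.57246/(2·0.6217) = 0.46040
P₀ = 1/(1.75661 + 0.46040) = 1/2.21702 = 0.451057

Final: 0.451057


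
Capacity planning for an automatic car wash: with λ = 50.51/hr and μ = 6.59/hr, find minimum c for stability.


Stability requires cμ > λ ⇔ c > λ/μ.
λ/μ = 50.51/6.59 = 7.6646
Minimum integer c = ⌊7.6646⌋ + 1 = 8
Check: 8·6.59 = 52.72 > 50.51, while 7·6.59 = 46.13 ≤ 50.51

Final: 8 servers


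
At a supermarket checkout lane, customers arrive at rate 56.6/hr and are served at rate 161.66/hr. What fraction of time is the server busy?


ρ = λ/μ = 56.6/161.66 = 0.3501

Final: 0.3501


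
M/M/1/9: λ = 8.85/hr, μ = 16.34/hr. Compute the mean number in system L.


ρ = 8.85/16.34 = 0.5416
L = ρ[1 − (K+1)ρ^K + Kρ^(K+1)] / [(1−ρ)(1−ρ^(K+1))]
Numerator: 0.5416·(1 − 10·0.004011 + 9·0.002172) = 0.530482
Denominator: (0.4584)·(0.997828) = 0.457389
L = 0.530482/0.457389 = 1.1598

Final: 1.1598


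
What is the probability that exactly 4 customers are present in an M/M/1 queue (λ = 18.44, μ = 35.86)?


ρ = 18.44/35.86 = 0.5142
P_n = (1−ρ)·ρ^n = (1 − 0.5142)·0.5142^4 = 0.4858·0.069920 = 0.033966

Final: 0.033966


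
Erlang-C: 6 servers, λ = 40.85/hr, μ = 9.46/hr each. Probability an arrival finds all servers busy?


a = λ/μ = 4.3182; ρ = a/6 = 0.7197
P₀ = 0.011470 (from M/M/c formula)
C(c,a) = [a^c/(c!(1−ρ))]·P₀ = [6483.44076/(720·0.2803)]·0.011470
= 32.12516·0.011470 = 0.368467

Final: 0.368467


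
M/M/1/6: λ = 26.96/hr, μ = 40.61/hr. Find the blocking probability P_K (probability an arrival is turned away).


ρ = λ/μ = 26.96/40.61 = 0.6639
P_K = (1−ρ)ρ^K/(1−ρ^(K+1)) = (0.3361·0.085609)/(1 − 0.056834)
= 0.028775/0.943166 = 0.030509

Final: 0.030509


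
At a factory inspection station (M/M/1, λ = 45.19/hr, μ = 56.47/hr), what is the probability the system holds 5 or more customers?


ρ = 45.19/56.47 = 0.8002
P(N ≥ n) = ρ^n = 0.8002^5 = 0.328188

Final: 0.328188


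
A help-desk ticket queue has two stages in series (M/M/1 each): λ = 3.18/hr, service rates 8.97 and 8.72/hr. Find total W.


Each node sees arrival rate λ = 3.18/hr (tandem ⇒ throughput preserved).
W₁ = 1/(μ₁−λ) = 1/(8.97−3.18) = 0.17271 hr
W₂ = 1/(μ₂−λ) = 1/(8.72−3.18) = 0.18051 hr
W_total = W₁ + W₂ = 0.17271 + 0.18051 = 0.35322 hr

Final: 0.35322 hr


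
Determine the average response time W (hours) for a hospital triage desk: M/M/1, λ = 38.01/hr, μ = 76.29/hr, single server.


W = 1/(μ−λ) = 1/(76.29 − 38.01) = 1/38.28 = 0.02612 hr

Final: 0.02612 hr


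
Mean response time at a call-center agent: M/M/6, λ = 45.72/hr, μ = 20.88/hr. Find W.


a = 2.1897; ρ = 0.3649; P₀ = 0.111669
Lq = P₀·a^c·ρ/(c!(1−ρ)²) = 0.01547
Wq = Lq/λ = 0.01547/45.72 = 0.0003383 hr
W = Wq + 1/μ = 0.0003383 + 0.04789 = 0.04823 hr

Final: 0.04823 hr


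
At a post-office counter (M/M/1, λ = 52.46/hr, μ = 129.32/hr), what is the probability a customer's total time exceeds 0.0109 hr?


W ~ Exponential(μ−λ) for M/M/1.
μ − λ = 129.32 − 52.46 = 76.8600
P(W > t) = e^{−(μ−λ)t} = e^{−0.8378} = 0.432673

Final: 0.432673


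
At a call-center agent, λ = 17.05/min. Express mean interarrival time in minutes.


Mean interarrival time = 1/λ = 1/17.05 minute = 0.05865 minute
In minutes: 0.05865 × 1 = 0.05865 min

Final: 0.05865 min


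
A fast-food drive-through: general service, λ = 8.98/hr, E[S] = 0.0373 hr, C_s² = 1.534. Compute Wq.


ρ = λ·E[S] = 8.98·0.0373 = 0.3350
E[S²] = E[S]²(1+C_s²) = 0.0373²·(1+1.534) = 0.003526
Wq = λ·E[S²]/(2(1−ρ)) = 8.98·0.003526/(2·0.6650) = 0.02380 hr

Final: 0.02380 hr


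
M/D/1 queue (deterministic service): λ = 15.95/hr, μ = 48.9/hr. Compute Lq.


ρ = 15.95/48.9 = 0.3262
M/D/1: Lq = ρ²/(2(1−ρ)) = 0.1064/(2·0.6738) = 0.07895

Final: 0.07895


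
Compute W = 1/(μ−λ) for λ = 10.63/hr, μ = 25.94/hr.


W = 1/(μ−λ) = 1/(25.94 − 10.63) = 1/15.31 = 0.06532 hr

Final: 0.06532 hr


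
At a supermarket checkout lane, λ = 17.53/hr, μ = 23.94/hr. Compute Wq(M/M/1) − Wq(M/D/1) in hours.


ρ = 17.53/23.94 = 0.7322
Wq(M/M/1) = ρ/(μ−λ) = 0.7322/6.41 = 0.11424 hr
Wq(M/D/1) = ρ/(2(μ−λ)) = 0.05712 hr
Savings = 0.11424 − 0.05712 = 0.05712 hr

Final: 0.05712 hr


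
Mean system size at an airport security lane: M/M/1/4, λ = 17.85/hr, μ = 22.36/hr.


ρ = 17.85/22.36 = 0.7983
L = ρ[1 − (K+1)ρ^K + Kρ^(K+1)] / [(1−ρ)(1−ρ^(K+1))]
Numerator: 0.7983·(1 − 5·0.406131 + 4·0.324214) = 0.212511
Denominator: (0.2017)·(0.675786) = 0.136306
L = 0.212511/0.136306 = 1.5591

Final: 1.5591


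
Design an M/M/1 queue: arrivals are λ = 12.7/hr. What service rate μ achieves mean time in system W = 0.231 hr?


W = 1/(μ−λ) ⇒ μ − λ = 1/W = 1/0.231 = 4.3290
μ = λ + 1/W = 12.7 + 4.3290 = 17.0290 per hr

Final: 17.0290 /hr


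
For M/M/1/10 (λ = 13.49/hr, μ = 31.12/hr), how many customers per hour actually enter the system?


ρ = 0.4335; P_K = (1−ρ)ρ^10/(1−ρ^11) = 0.0001327
λ_eff = λ(1 − P_K) = 13.49·(1 − 0.0001327) = 13.49·0.999867 = 13.4882 /hr

Final: 13.4882 /hr


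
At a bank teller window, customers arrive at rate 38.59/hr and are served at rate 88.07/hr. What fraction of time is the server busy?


ρ = λ/μ = 38.59/88.07 = 0.4382

Final: 0.4382


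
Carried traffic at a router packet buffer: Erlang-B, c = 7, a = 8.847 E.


B(7,8.847) = 0.353804 (Erlang-B)
Carried load = a(1 − B) = 8.847·(1 − 0.353804) = 8.847·0.646196 = 5.7169 E

Final: 5.7169 Erlangs


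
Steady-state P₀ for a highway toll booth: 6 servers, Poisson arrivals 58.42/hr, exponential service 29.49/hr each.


a = λ/μ = 58.42/29.49 = 1.9810; ρ = a/c = 0.3302
Σ_{k=0}^{5} a^k/k! (terms k=0..5) = 1.00000 + 1.98101 + 1.96220 + 1.29571 + 0.64171 + 0.25425 = 7.13488
Tail: a^6/(6!(1−ρ)) = 60.43947/(720·0.6698) = 0.12532
P₀ = 1/(7.13488 + 0.12532) = 1/7.26020 = 0.137737

Final: 0.137737


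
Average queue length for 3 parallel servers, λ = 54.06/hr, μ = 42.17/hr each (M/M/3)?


a = λ/μ = 1.2820; ρ = a/3 = 0.4273
P₀ = 0.269050
Lq = P₀·a^c·ρ / (c!·(1−ρ)²) = 0.269050·2.10677·0.4273/(6·0.32796)
= 0.12309

Final: 0.12309


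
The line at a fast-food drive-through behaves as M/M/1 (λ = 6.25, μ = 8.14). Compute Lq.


ρ = 6.25/8.14 = 0.7678
Lq = ρ²/(1−ρ) = 0.5895/0.2322 = 2.5391

Final: 2.5391


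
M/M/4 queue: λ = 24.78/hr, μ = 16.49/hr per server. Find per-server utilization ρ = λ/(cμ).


ρ = λ/(cμ) = 24.78/(4·16.49) = 24.78/65.96 = 0.3757

Final: 0.3757


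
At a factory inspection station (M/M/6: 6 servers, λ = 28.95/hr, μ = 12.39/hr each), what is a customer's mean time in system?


a = 2.3366; ρ = 0.3894; P₀ = 0.096294
Lq = P₀·a^c·ρ/(c!(1−ρ)²) = 0.02273
Wq = Lq/λ = 0.02273/28.95 = 0.0007853 hr
W = Wq + 1/μ = 0.0007853 + 0.08071 = 0.08150 hr

Final: 0.08150 hr


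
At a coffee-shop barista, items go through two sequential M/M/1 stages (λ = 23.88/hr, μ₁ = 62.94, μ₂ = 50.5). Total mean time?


Each node sees arrival rate λ = 23.88/hr (tandem ⇒ throughput preserved).
W₁ = 1/(μ₁−λ) = 1/(62.94−23.88) = 0.02560 hr
W₂ = 1/(μ₂−λ) = 1/(50.5−23.88) = 0.03757 hr
W_total = W₁ + W₂ = 0.02560 + 0.03757 = 0.06317 hr

Final: 0.06317 hr


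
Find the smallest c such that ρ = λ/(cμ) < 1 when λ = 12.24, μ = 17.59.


Stability requires cμ > λ ⇔ c > λ/μ.
λ/μ = 12.24/17.59 = 0.6958
Minimum integer c = ⌊0.6958⌋ + 1 = 1
Check: 1·17.59 = 17.59 > 12.24, while 0·17.59 = 0.00 ≤ 12.24

Final: 1 servers


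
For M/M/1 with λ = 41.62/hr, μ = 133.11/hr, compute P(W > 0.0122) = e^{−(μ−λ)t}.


W ~ Exponential(μ−λ) for M/M/1.
μ − λ = 133.11 − 41.62 = 91.4900
P(W > t) = e^{−(μ−λ)t} = e^{−1.1162} = 0.327529

Final: 0.327529


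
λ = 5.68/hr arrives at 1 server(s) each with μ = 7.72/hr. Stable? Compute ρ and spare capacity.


Total capacity cμ = 1·7.72 = 7.72/hr
ρ = λ/(cμ) = 5.68/7.72 = 0.7358
Stable ⇔ ρ < 1: YES
Spare capacity = cμ − λ = 7.72 − 5.68 = 2.04/hr

Final: ρ = 0.7358; stable; margin = 2.04/hr


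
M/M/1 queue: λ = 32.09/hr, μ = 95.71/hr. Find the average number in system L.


ρ = λ/μ = 32.09/95.71 = 0.3353
L = ρ/(1−ρ) = 0.3353/(1 − 0.3353) = 0.3353/0.6647 = 0.5044

Final: 0.5044


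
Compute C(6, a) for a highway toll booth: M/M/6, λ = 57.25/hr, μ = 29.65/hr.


a = λ/μ = 1.9309; ρ = a/6 = 0.3218
P₀ = 0.144850 (from M/M/c formula)
C(c,a) = [a^c/(c!(1−ρ))]·P₀ = [51.82088/(720·0.6782)]·0.144850
= 0.10613·0.144850 = 0.015372

Final: 0.015372


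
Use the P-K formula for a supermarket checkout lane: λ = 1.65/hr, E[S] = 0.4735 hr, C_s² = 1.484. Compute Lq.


ρ = λ·E[S] = 1.65·0.4735 = 0.7813
Lq = ρ²(1+C_s²)/(2(1−ρ)) = 0.6104·(1+1.484)/(2·0.2187)
= 0.6104·2.4840/0.4375 = 3.46602

Final: 3.46602


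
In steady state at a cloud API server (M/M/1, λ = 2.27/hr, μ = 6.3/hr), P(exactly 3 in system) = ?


ρ = 2.27/6.3 = 0.3603
P_n = (1−ρ)·ρ^n = (1 − 0.3603)·0.3603^3 = 0.6397·0.046780 = 0.029924

Final: 0.029924


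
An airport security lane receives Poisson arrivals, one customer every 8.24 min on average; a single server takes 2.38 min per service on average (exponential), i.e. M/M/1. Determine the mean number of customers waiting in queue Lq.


λ = 60/8.24 = 7.2816 /hr
μ = 60/2.38 = 25.2101 /hr
ρ = λ/μ = 7.2816/25.2101 = 0.2888
Lq = ρ²/(1−ρ) = 0.08343/0.7112 = 0.1173

Final: 0.1173


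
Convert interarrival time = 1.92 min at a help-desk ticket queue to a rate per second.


λ = 1/(interarrival time) in consistent units.
1 second = 0.0166667 min, so λ = 0.0166667/1.92 = 0.008681 per second

Final: 0.008681 /sec


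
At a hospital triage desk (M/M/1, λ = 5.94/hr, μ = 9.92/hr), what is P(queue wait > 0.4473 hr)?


ρ = 5.94/9.92 = 0.5988
P(Wq > t) = ρ·e^{−(μ−λ)t} = 0.5988·e^{−1.7803}
= 0.5988·0.168595 = 0.100953

Final: 0.100953


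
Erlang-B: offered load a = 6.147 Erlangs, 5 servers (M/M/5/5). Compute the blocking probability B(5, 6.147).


B(c,a) = (a^c/c!) / Σ_{k=0}^{c} a^k/k!
a^5/5! = 73.136609
Σ terms (k=0..5): 1.00000 + 6.14700 + 18.89280 + 38.71136 + 59.48968 + 73.13661 = 197.377447
B = 73.136609/197.377447 = 0.370542

Final: 0.370542


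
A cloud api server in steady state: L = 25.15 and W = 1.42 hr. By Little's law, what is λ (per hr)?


λ = L/W = 25.15/1.42 = 17.7113 /hr

Final: 17.7113 /hr


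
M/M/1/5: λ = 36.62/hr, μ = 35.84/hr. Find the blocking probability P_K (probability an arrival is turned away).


ρ = λ/μ = 36.62/35.84 = 1.0218
P_K = (1−ρ)ρ^K/(1−ρ^(K+1)) = (-0.02176·1.113658)/(1 − 1.137895)
= -0.024237/-0.137895 = 0.175764

Final: 0.175764


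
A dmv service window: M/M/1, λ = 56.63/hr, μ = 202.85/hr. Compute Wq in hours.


ρ = 56.63/202.85 = 0.2792
Wq = ρ/(μ−λ) = 0.2792/(202.85 − 56.63) = 0.2792/146.22 = 0.001909 hr

Final: 0.001909 hr


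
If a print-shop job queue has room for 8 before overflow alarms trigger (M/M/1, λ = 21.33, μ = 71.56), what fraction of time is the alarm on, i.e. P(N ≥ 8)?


ρ = 21.33/71.56 = 0.2981
P(N ≥ n) = ρ^n = 0.2981^8 = 0.00006231

Final: 0.00006231


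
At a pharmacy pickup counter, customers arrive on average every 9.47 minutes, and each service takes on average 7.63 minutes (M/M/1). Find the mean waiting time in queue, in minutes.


λ = 60/9.47 = 6.3358 /hr
μ = 60/7.63 = 7.8637 /hr
ρ = λ/μ = 6.3358/7.8637 = 0.8057
Wq = ρ/(μ−λ) = 0.8057/(7.8637−6.3358) = 0.52733 hr
In minutes: 0.52733·60 = 31.640 min

Final: 31.640 min


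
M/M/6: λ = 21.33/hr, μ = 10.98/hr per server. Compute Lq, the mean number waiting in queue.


a = λ/μ = 1.9426; ρ = a/6 = 0.3238
P₀ = 0.143150
Lq = P₀·a^c·ρ / (c!·(1−ρ)²) = 0.143150·53.74414·0.3238/(720·0.45729)
= 0.007566

Final: 0.007566


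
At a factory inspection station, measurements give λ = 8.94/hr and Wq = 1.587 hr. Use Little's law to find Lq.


Lq = λWq = 8.94·1.587 = 14.1878

Final: 14.1878


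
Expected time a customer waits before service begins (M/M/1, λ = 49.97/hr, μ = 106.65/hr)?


ρ = 49.97/106.65 = 0.4685
Wq = ρ/(μ−λ) = 0.4685/(106.65 − 49.97) = 0.4685/56.68 = 0.008266 hr

Final: 0.008266 hr


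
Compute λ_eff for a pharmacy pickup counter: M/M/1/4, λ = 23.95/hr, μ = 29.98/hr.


ρ = 0.7989; P_K = (1−ρ)ρ^4/(1−ρ^5) = 0.121426
λ_eff = λ(1 − P_K) = 23.95·(1 − 0.121426) = 23.95·0.878574 = 21.0418 /hr

Final: 21.0418 /hr


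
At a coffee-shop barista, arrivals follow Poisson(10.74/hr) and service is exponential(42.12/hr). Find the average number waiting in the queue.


ρ = 10.74/42.12 = 0.2550
Lq = ρ²/(1−ρ) = 0.06502/0.7450 = 0.08727

Final: 0.08727


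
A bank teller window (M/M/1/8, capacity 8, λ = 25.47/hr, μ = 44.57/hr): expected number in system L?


ρ = 25.47/44.57 = 0.5715
L = ρ[1 − (K+1)ρ^K + Kρ^(K+1)] / [(1−ρ)(1−ρ^(K+1))]
Numerator: 0.5715·(1 − 9·0.011373 + 8·0.006499) = 0.542679
Denominator: (0.4285)·(0.993501) = 0.425754
L = 0.542679/0.425754 = 1.2746

Final: 1.2746


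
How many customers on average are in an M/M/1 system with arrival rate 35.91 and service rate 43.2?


ρ = λ/μ = 35.91/43.2 = 0.8312
L = ρ/(1−ρ) = 0.8312/(1 − 0.8312) = 0.8312/0.1688 = 4.9259

Final: 4.9259


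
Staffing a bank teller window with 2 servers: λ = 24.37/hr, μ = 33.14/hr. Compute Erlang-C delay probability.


a = λ/μ = 0.7354; ρ = a/2 = 0.3677
P₀ = 0.462328 (from M/M/c formula)
C(c,a) = [a^c/(c!(1−ρ))]·P₀ = [0.54076/(2·0.6323)]·0.462328
= 0.42760·0.462328 = 0.197693

Final: 0.197693


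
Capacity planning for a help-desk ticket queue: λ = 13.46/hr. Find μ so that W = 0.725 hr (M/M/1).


W = 1/(μ−λ) ⇒ μ − λ = 1/W = 1/0.725 = 1.3793
μ = λ + 1/W = 13.46 + 1.3793 = 14.8393 per hr

Final: 14.8393 /hr


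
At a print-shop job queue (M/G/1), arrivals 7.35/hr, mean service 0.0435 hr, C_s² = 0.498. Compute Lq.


ρ = λ·E[S] = 7.35·0.0435 = 0.3197
Lq = ρ²(1+C_s²)/(2(1−ρ)) = 0.1022·(1+0.498)/(2·0.6803)
= 0.1022·1.4980/1.3605 = 0.11255

Final: 0.11255


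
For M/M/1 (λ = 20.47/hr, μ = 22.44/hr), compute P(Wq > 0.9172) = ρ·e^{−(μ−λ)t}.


ρ = 20.47/22.44 = 0.9122
P(Wq > t) = ρ·e^{−(μ−λ)t} = 0.9122·e^{−1.8069}
= 0.9122·0.164165 = 0.149753

Final: 0.149753


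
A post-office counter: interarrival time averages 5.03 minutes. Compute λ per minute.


λ = 1/(interarrival time) in consistent units.
1 minute = 1 min, so λ = 1/5.03 = 0.1988 per minute

Final: 0.1988 /min


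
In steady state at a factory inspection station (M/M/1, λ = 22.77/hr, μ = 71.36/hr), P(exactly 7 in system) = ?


ρ = 22.77/71.36 = 0.3191
P_n = (1−ρ)·ρ^n = (1 − 0.3191)·0.3191^7 = 0.6809·0.0003368 = 0.0002293

Final: 0.0002293


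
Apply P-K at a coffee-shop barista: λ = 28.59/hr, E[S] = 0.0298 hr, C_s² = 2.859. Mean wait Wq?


ρ = λ·E[S] = 28.59·0.0298 = 0.8520
E[S²] = E[S]²(1+C_s²) = 0.0298²·(1+2.859) = 0.003427
Wq = λ·E[S²]/(2(1−ρ)) = 28.59·0.003427/(2·0.1480) = 0.33096 hr

Final: 0.33096 hr


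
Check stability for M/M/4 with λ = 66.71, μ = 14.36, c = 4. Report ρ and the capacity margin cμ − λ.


Total capacity cμ = 4·14.36 = 57.44/hr
ρ = λ/(cμ) = 66.71/57.44 = 1.1614
Stable ⇔ ρ < 1: NO
Spare capacity = cμ − λ = 57.44 − 66.71 = -9.27/hr

Final: ρ = 1.1614; unstable; margin = -9.27/hr


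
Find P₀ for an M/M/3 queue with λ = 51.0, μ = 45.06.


a = λ/μ = 51.0/45.06 = 1.1318; ρ = a/c = 0.3773
Σ_{k=0}^{2} a^k/k! (terms k=0..2) = 1.00000 + 1.13182 + 0.64051 = 2.77234
Tail: a^3/(3!(1−ρ)) = 1.44990/(6·0.6227) = 0.38805
P₀ = 1/(2.77234 + 0.38805) = 1/3.16039 = 0.316417

Final: 0.316417


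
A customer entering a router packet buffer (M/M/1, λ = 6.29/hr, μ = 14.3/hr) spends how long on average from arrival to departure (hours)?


W = 1/(μ−λ) = 1/(14.3 − 6.29) = 1/8.01 = 0.1248 hr

Final: 0.1248 hr


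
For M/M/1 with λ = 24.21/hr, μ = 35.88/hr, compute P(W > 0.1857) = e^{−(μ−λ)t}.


W ~ Exponential(μ−λ) for M/M/1.
μ − λ = 35.88 − 24.21 = 11.6700
P(W > t) = e^{−(μ−λ)t} = e^{−2.1671} = 0.114507

Final: 0.114507


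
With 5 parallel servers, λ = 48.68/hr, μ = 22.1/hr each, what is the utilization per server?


ρ = λ/(cμ) = 48.68/(5·22.1) = 48.68/110.50 = 0.4405

Final: 0.4405


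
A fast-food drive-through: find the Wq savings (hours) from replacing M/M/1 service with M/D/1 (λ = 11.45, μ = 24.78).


ρ = 11.45/24.78 = 0.4621
Wq(M/M/1) = ρ/(μ−λ) = 0.4621/13.33 = 0.03466 hr
Wq(M/D/1) = ρ/(2(μ−λ)) = 0.01733 hr
Savings = 0.03466 − 0.01733 = 0.01733 hr

Final: 0.01733 hr


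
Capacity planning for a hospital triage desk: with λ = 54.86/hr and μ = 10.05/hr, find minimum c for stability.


Stability requires cμ > λ ⇔ c > λ/μ.
λ/μ = 54.86/10.05 = 5.4587
Minimum integer c = ⌊5.4587⌋ + 1 = 6
Check: 6·10.05 = 60.30 > 54.86, while 5·10.05 = 50.25 ≤ 54.86

Final: 6 servers


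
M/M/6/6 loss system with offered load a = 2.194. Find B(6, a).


B(c,a) = (a^c/c!) / Σ_{k=0}^{c} a^k/k!
a^6/6! = 0.154913
Σ terms (k=0..6): 1.00000 + 2.19400 + 2.40682 + 1.76019 + 0.96546 + 0.42364 + 0.15491 = 8.905024
B = 0.154913/8.905024 = 0.017396

Final: 0.017396


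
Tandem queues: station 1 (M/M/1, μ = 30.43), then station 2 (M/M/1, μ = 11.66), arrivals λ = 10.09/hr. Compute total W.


Each node sees arrival rate λ = 10.09/hr (tandem ⇒ throughput preserved).
W₁ = 1/(μ₁−λ) = 1/(30.43−10.09) = 0.04916 hr
W₂ = 1/(μ₂−λ) = 1/(11.66−10.09) = 0.63694 hr
W_total = W₁ + W₂ = 0.04916 + 0.63694 = 0.68611 hr

Final: 0.68611 hr


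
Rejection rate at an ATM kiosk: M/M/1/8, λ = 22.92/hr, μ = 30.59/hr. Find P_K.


ρ = λ/μ = 22.92/30.59 = 0.7493
P_K = (1−ρ)ρ^K/(1−ρ^(K+1)) = (0.2507·0.099330)/(1 − 0.074425)
= 0.024906/0.925575 = 0.026908

Final: 0.026908


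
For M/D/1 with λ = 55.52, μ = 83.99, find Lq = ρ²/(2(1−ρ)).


ρ = 55.52/83.99 = 0.6610
M/D/1: Lq = ρ²/(2(1−ρ)) = 0.4370/(2·0.3390) = 0.64455

Final: 0.64455


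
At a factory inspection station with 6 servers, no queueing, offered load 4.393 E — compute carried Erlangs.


B(6,4.393) = 0.146142 (Erlang-B)
Carried load = a(1 − B) = 4.393·(1 − 0.146142) = 4.393·0.853858 = 3.7510 E

Final: 3.7510 Erlangs


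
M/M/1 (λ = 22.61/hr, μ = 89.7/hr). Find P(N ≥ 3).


ρ = 22.61/89.7 = 0.2521
P(N ≥ n) = ρ^n = 0.2521^3 = 0.016015

Final: 0.016015


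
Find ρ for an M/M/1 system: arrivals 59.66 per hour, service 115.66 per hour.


ρ = λ/μ = 59.66/115.66 = 0.5158

Final: 0.5158


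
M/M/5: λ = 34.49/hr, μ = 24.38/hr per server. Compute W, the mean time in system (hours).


a = 1.4147; ρ = 0.2829; P₀ = 0.242721
Lq = P₀·a^c·ρ/(c!(1−ρ)²) = 0.006307
Wq = Lq/λ = 0.006307/34.49 = 0.0001829 hr
W = Wq + 1/μ = 0.0001829 + 0.04102 = 0.04120 hr

Final: 0.04120 hr


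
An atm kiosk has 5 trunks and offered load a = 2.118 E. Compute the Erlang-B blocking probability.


B(c,a) = (a^c/c!) / Σ_{k=0}^{c} a^k/k!
a^5/5! = 0.355180
Σ terms (k=0..5): 1.00000 + 2.11800 + 2.24296 + 1.58353 + 0.83848 + 0.35518 = 8.138153
B = 0.355180/8.138153 = 0.043644

Final: 0.043644


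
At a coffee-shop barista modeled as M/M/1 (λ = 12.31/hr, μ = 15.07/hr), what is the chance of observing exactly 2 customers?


ρ = 12.31/15.07 = 0.8169
P_n = (1−ρ)·ρ^n = (1 − 0.8169)·0.8169^2 = 0.1831·0.667252 = 0.122204

Final: 0.122204


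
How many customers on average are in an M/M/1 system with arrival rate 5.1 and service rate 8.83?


ρ = λ/μ = 5.1/8.83 = 0.5776
L = ρ/(1−ρ) = 0.5776/(1 − 0.5776) = 0.5776/0.4224 = 1.3673

Final: 1.3673


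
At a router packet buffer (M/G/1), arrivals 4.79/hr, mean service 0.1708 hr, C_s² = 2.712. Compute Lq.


ρ = λ·E[S] = 4.79·0.1708 = 0.8181
Lq = ρ²(1+C_s²)/(2(1−ρ)) = 0.6693·(1+2.712)/(2·0.1819)
= 0.6693·3.7120/0.3637 = 6.83075

Final: 6.83075


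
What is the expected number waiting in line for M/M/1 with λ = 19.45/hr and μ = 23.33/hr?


ρ = 19.45/23.33 = 0.8337
Lq = ρ²/(1−ρ) = 0.6950/0.1663 = 4.1792

Final: 4.1792


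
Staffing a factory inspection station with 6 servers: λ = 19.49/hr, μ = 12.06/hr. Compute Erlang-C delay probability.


a = λ/μ = 1.6161; ρ = a/6 = 0.2693
P₀ = 0.198595 (from M/M/c formula)
C(c,a) = [a^c/(c!(1−ρ))]·P₀ = [17.81506/(720·0.7307)]·0.198595
= 0.03386·0.198595 = 0.006725

Final: 0.006725


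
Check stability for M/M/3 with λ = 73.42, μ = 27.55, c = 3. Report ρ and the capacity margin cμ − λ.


Total capacity cμ = 3·27.55 = 82.65/hr
ρ = λ/(cμ) = 73.42/82.65 = 0.8883
Stable ⇔ ρ < 1: YES
Spare capacity = cμ − λ = 82.65 − 73.42 = 9.23/hr

Final: ρ = 0.8883; stable; margin = 9.23/hr


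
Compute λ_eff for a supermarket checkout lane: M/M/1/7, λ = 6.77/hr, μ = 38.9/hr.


ρ = 0.1740; P_K = (1−ρ)ρ^7/(1−ρ^8) = 0.000003994
λ_eff = λ(1 − P_K) = 6.77·(1 − 0.000003994) = 6.77·0.999996 = 6.7700 /hr

Final: 6.7700 /hr


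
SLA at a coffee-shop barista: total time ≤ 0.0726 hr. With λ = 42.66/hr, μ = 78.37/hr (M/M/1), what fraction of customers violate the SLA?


W ~ Exponential(μ−λ) for M/M/1.
μ − λ = 78.37 − 42.66 = 35.7100
P(W > t) = e^{−(μ−λ)t} = e^{−2.5925} = 0.074829

Final: 0.074829


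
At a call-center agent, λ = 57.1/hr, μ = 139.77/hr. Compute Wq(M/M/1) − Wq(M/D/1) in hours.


ρ = 57.1/139.77 = 0.4085
Wq(M/M/1) = ρ/(μ−λ) = 0.4085/82.67 = 0.004942 hr
Wq(M/D/1) = ρ/(2(μ−λ)) = 0.002471 hr
Savings = 0.004942 − 0.002471 = 0.002471 hr

Final: 0.002471 hr


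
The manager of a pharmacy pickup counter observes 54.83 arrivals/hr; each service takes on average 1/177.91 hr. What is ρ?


ρ = λ/μ = 54.83/177.91 = 0.3082

Final: 0.3082


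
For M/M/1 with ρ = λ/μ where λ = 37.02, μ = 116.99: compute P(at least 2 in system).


ρ = 37.02/116.99 = 0.3164
P(N ≥ n) = ρ^n = 0.3164^2 = 0.100133

Final: 0.100133


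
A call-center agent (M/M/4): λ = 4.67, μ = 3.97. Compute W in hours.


a = 1.1763; ρ = 0.2941; P₀ = 0.307457
Lq = P₀·a^c·ρ/(c!(1−ρ)²) = 0.01448
Wq = Lq/λ = 0.01448/4.67 = 0.003100 hr
W = Wq + 1/μ = 0.003100 + 0.25189 = 0.25499 hr

Final: 0.25499 hr


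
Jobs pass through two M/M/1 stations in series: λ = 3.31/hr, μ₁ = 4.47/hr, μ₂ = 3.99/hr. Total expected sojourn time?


Each node sees arrival rate λ = 3.31/hr (tandem ⇒ throughput preserved).
W₁ = 1/(μ₁−λ) = 1/(4.47−3.31) = 0.86207 hr
W₂ = 1/(μ₂−λ) = 1/(3.99−3.31) = 1.47059 hr
W_total = W₁ + W₂ = 0.86207 + 1.47059 = 2.33266 hr

Final: 2.33266 hr


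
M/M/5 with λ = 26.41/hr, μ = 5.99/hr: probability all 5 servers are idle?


a = λ/μ = 26.41/5.99 = 4.4090; ρ = a/c = 0.8818
Σ_{k=0}^{4} a^k/k! (terms k=0..4) = 1.00000 + 4.40902 + 9.71971 + 14.28478 + 15.74545 = 45.15895
Tail: a^5/(5!(1−ρ)) = 1666.12620/(120·0.1182) = 117.46817
P₀ = 1/(45.15895 + 117.46817) = 1/162.62712 = 0.006149

Final: 0.006149


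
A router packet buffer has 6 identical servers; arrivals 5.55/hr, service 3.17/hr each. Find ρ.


ρ = λ/(cμ) = 5.55/(6·3.17) = 5.55/19.02 = 0.2918

Final: 0.2918


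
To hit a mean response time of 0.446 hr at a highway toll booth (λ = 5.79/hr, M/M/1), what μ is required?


W = 1/(μ−λ) ⇒ μ − λ = 1/W = 1/0.446 = 2.2422
μ = λ + 1/W = 5.79 + 2.2422 = 8.0322 per hr

Final: 8.0322 /hr


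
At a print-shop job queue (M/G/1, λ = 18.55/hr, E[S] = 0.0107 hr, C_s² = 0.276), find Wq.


ρ = λ·E[S] = 18.55·0.0107 = 0.1985
E[S²] = E[S]²(1+C_s²) = 0.0107²·(1+0.276) = 0.0001461
Wq = λ·E[S²]/(2(1−ρ)) = 18.55·0.0001461/(2·0.8015) = 0.001691 hr

Final: 0.001691 hr


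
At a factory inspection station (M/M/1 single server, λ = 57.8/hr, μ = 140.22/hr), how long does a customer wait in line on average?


ρ = 57.8/140.22 = 0.4122
Wq = ρ/(μ−λ) = 0.4122/(140.22 − 57.8) = 0.4122/82.42 = 0.005001 hr

Final: 0.005001 hr


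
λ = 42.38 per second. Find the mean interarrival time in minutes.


Mean interarrival time = 1/λ = 1/42.38 second = 0.02360 second
In minutes: 0.02360 × 0.0166667 = 0.0003933 min

Final: 0.0003933 min


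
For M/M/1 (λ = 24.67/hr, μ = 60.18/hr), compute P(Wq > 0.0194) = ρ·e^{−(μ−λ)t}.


ρ = 24.67/60.18 = 0.4099
P(Wq > t) = ρ·e^{−(μ−λ)t} = 0.4099·e^{−0.6889}
= 0.4099·0.502131 = 0.205842

Final: 0.205842


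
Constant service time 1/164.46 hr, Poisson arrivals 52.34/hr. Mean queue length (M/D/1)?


ρ = 52.34/164.46 = 0.3183
M/D/1: Lq = ρ²/(2(1−ρ)) = 0.1013/(2·0.6817) = 0.07428

Final: 0.07428


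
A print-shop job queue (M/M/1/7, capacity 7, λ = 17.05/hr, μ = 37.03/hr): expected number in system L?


ρ = 17.05/37.03 = 0.4604
L = ρ[1 − (K+1)ρ^K + Kρ^(K+1)] / [(1−ρ)(1−ρ^(K+1))]
Numerator: 0.4604·(1 − 8·0.004387 + 7·0.002020) = 0.450788
Denominator: (0.5396)·(0.997980) = 0.538473
L = 0.450788/0.538473 = 0.8372

Final: 0.8372


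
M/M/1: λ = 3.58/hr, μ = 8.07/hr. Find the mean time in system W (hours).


W = 1/(μ−λ) = 1/(8.07 − 3.58) = 1/4.49 = 0.2227 hr

Final: 0.2227 hr


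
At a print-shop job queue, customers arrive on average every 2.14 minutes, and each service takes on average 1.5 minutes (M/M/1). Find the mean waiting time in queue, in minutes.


λ = 60/2.14 = 28.0374 /hr
μ = 60/1.5 = 40.0000 /hr
ρ = λ/μ = 28.0374/40.0000 = 0.7009
Wq = ρ/(μ−λ) = 0.7009/(40.0000−28.0374) = 0.05859 hr
In minutes: 0.05859·60 = 3.516 min

Final: 3.516 min


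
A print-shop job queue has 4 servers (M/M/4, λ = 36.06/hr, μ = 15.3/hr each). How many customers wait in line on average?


a = λ/μ = 2.3569; ρ = a/4 = 0.5892
P₀ = 0.087367
Lq = P₀·a^c·ρ / (c!·(1−ρ)²) = 0.087367·30.85583·0.5892/(24·0.16874)
= 0.39221

Final: 0.39221


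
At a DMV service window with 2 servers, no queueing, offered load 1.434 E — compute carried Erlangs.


B(2,1.434) = 0.296974 (Erlang-B)
Carried load = a(1 − B) = 1.434·(1 − 0.296974) = 1.434·0.703026 = 1.0081 E

Final: 1.0081 Erlangs


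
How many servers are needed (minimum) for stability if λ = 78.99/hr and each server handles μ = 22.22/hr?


Stability requires cμ > λ ⇔ c > λ/μ.
λ/μ = 78.99/22.22 = 3.5549
Minimum integer c = ⌊3.5549⌋ + 1 = 4
Check: 4·22.22 = 88.88 > 78.99, while 3·22.22 = 66.66 ≤ 78.99

Final: 4 servers


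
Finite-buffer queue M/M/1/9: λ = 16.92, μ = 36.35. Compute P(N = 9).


ρ = λ/μ = 16.92/36.35 = 0.4655
P_K = (1−ρ)ρ^K/(1−ρ^(K+1)) = (0.5345·0.001026)/(1 − 0.0004775)
= 0.0005483/0.999523 = 0.0005486

Final: 0.0005486


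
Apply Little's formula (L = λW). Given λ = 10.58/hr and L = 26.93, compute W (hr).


W = L/λ = 26.93/10.58 = 2.5454 hr

Final: 2.5454 hr


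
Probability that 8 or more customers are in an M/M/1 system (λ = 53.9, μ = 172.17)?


ρ = 53.9/172.17 = 0.3131
P(N ≥ n) = ρ^n = 0.3131^8 = 0.00009227

Final: 0.00009227


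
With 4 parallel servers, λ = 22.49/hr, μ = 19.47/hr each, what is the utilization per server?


ρ = λ/(cμ) = 22.49/(4·19.47) = 22.49/77.88 = 0.2888

Final: 0.2888


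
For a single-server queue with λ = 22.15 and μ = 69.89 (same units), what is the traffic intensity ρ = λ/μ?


ρ = λ/μ = 22.15/69.89 = 0.3169

Final: 0.3169


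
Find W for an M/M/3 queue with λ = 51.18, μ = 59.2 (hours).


a = 0.8645; ρ = 0.2882; P₀ = 0.418494
Lq = P₀·a^c·ρ/(c!(1−ρ)²) = 0.02563
Wq = Lq/λ = 0.02563/51.18 = 0.0005008 hr
W = Wq + 1/μ = 0.0005008 + 0.01689 = 0.01739 hr

Final: 0.01739 hr


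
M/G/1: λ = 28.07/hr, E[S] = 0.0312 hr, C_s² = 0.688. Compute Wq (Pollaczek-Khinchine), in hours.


ρ = λ·E[S] = 28.07·0.0312 = 0.8758
E[S²] = E[S]²(1+C_s²) = 0.0312²·(1+0.688) = 0.001643
Wq = λ·E[S²]/(2(1−ρ)) = 28.07·0.001643/(2·0.1242) = 0.18566 hr

Final: 0.18566 hr


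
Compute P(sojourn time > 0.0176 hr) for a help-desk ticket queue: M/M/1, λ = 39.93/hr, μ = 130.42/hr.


W ~ Exponential(μ−λ) for M/M/1.
μ − λ = 130.42 − 39.93 = 90.4900
P(W > t) = e^{−(μ−λ)t} = e^{−1.5926} = 0.203391

Final: 0.203391


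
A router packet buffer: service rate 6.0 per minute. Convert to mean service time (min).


Mean service time = 1/μ = 1/6.0 minute = 0.16667 minute
In minutes: 0.16667 × 1 = 0.1667 min

Final: 0.1667 min


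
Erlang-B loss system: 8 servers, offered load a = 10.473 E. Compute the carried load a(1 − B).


B(8,10.473) = 0.359922 (Erlang-B)
Carried load = a(1 − B) = 10.473·(1 − 0.359922) = 10.473·0.640078 = 6.7035 E

Final: 6.7035 Erlangs


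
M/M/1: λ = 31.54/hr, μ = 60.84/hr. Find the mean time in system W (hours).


W = 1/(μ−λ) = 1/(60.84 − 31.54) = 1/29.30 = 0.03413 hr

Final: 0.03413 hr


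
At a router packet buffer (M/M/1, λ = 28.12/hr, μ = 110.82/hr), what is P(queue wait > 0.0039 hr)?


ρ = 28.12/110.82 = 0.2537
P(Wq > t) = ρ·e^{−(μ−λ)t} = 0.2537·e^{−0.3225}
= 0.2537·0.724314 = 0.183791

Final: 0.183791


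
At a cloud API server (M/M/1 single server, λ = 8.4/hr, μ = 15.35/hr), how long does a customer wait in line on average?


ρ = 8.4/15.35 = 0.5472
Wq = ρ/(μ−λ) = 0.5472/(15.35 − 8.4) = 0.5472/6.95 = 0.07874 hr

Final: 0.07874 hr


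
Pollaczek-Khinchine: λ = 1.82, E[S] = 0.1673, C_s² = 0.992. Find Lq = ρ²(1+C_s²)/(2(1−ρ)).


ρ = λ·E[S] = 1.82·0.1673 = 0.3045
Lq = ρ²(1+C_s²)/(2(1−ρ)) = 0.09271·(1+0.992)/(2·0.6955)
= 0.09271·1.9920/1.3910 = 0.13277

Final: 0.13277


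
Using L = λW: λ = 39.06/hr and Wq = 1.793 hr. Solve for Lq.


Lq = λWq = 39.06·1.793 = 70.0346

Final: 70.0346


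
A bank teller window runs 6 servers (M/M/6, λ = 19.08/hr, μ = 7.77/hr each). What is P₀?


a = λ/μ = 19.08/7.77 = 2.4556; ρ = a/c = 0.4093
Σ_{k=0}^{5} a^k/k! (terms k=0..5) = 1.00000 + 2.45560 + 3.01498 + 2.46786 + 1.51502 + 0.74406 = 11.19752
Tail: a^6/(6!(1−ρ)) = 219.25228/(720·0.5907) = 0.51549
P₀ = 1/(11.19752 + 0.51549) = 1/11.71301 = 0.085375

Final: 0.085375


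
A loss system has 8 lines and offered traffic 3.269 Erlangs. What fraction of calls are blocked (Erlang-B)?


B(c,a) = (a^c/c!) / Σ_{k=0}^{c} a^k/k!
a^8/8! = 0.323444
Σ terms (k=0..8): 1.00000 + 3.26900 + 5.34318 + 5.82229 + 4.75826 + 3.11095 + 1.69495 + 0.79154 + 0.32344 = 26.113618
B = 0.323444/26.113618 = 0.012386

Final: 0.012386


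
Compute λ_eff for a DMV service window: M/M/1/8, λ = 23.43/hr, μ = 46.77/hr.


ρ = 0.5010; P_K = (1−ρ)ρ^8/(1−ρ^9) = 0.001984
λ_eff = λ(1 − P_K) = 23.43·(1 − 0.001984) = 23.43·0.998016 = 23.3835 /hr

Final: 23.3835 /hr


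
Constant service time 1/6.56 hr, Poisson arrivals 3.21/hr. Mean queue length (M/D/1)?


ρ = 3.21/6.56 = 0.4893
M/D/1: Lq = ρ²/(2(1−ρ)) = 0.2394/(2·0.5107) = 0.23444

Final: 0.23444


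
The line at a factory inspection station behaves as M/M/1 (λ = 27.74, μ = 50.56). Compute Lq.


ρ = 27.74/50.56 = 0.5487
Lq = ρ²/(1−ρ) = 0.3010/0.4513 = 0.6669

Final: 0.6669


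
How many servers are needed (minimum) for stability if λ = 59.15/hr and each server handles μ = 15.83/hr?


Stability requires cμ > λ ⇔ c > λ/μ.
λ/μ = 59.15/15.83 = 3.7366
Minimum integer c = ⌊3.7366⌋ + 1 = 4
Check: 4·15.83 = 63.32 > 59.15, while 3·15.83 = 47.49 ≤ 59.15

Final: 4 servers


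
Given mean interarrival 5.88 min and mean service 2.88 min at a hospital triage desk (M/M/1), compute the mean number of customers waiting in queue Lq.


λ = 60/5.88 = 10.2041 /hr
μ = 60/2.88 = 20.8333 /hr
ρ = λ/μ = 10.2041/20.8333 = 0.4898
Lq = ρ²/(1−ρ) = 0.2399/0.5102 = 0.4702

Final: 0.4702


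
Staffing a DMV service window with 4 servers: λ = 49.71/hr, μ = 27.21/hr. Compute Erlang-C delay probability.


a = λ/μ = 1.8269; ρ = a/4 = 0.4567
P₀ = 0.157078 (from M/M/c formula)
C(c,a) = [a^c/(c!(1−ρ))]·P₀ = [11.13938/(24·0.5433)]·0.157078
= 0.85434·0.157078 = 0.134198

Final: 0.134198


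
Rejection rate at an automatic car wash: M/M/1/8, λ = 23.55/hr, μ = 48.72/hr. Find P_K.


ρ = λ/μ = 23.55/48.72 = 0.4834
P_K = (1−ρ)ρ^K/(1−ρ^(K+1)) = (0.5166·0.002980)/(1 − 0.001441)
= 0.001540/0.998559 = 0.001542

Final: 0.001542


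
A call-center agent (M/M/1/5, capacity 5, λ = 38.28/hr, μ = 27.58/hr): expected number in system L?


ρ = 38.28/27.58 = 1.3880
L = ρ[1 − (K+1)ρ^K + Kρ^(K+1)] / [(1−ρ)(1−ρ^(K+1))]
Numerator: 1.3880·(1 − 6·5.150962 + 5·7.149341) = 8.106995
Denominator: (-0.3880)·(-6.149341) = 2.385712
L = 8.106995/2.385712 = 3.3981

Final: 3.3981


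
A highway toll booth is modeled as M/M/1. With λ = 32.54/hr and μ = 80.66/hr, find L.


ρ = λ/μ = 32.54/80.66 = 0.4034
L = ρ/(1−ρ) = 0.4034/(1 − 0.4034) = 0.4034/0.5966 = 0.6762

Final: 0.6762


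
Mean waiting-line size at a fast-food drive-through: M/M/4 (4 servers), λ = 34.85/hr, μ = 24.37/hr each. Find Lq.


a = λ/μ = 1.4300; ρ = a/4 = 0.3575
P₀ = 0.237464
Lq = P₀·a^c·ρ / (c!·(1−ρ)²) = 0.237464·4.18205·0.3575/(24·0.41279)
= 0.03584

Final: 0.03584


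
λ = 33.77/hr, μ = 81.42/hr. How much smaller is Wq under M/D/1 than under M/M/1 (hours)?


ρ = 33.77/81.42 = 0.4148
Wq(M/M/1) = ρ/(μ−λ) = 0.4148/47.65 = 0.008704 hr
Wq(M/D/1) = ρ/(2(μ−λ)) = 0.004352 hr
Savings = 0.008704 − 0.004352 = 0.004352 hr

Final: 0.004352 hr


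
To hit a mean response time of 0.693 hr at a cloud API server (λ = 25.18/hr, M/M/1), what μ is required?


W = 1/(μ−λ) ⇒ μ − λ = 1/W = 1/0.693 = 1.4430
μ = λ + 1/W = 25.18 + 1.4430 = 26.6230 per hr

Final: 26.6230 /hr


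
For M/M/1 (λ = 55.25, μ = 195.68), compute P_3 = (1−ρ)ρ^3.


ρ = 55.25/195.68 = 0.2823
P_n = (1−ρ)·ρ^n = (1 − 0.2823)·0.2823^3 = 0.7177·0.022509 = 0.016154

Final: 0.016154


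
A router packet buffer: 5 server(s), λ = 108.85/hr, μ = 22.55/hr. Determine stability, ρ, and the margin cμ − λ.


Total capacity cμ = 5·22.55 = 112.75/hr
ρ = λ/(cμ) = 108.85/112.75 = 0.9654
Stable ⇔ ρ < 1: YES
Spare capacity = cμ − λ = 112.75 − 108.85 = 3.90/hr

Final: ρ = 0.9654; stable; margin = 3.90/hr


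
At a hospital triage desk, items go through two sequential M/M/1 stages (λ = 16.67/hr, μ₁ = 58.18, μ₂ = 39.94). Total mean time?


Each node sees arrival rate λ = 16.67/hr (tandem ⇒ throughput preserved).
W₁ = 1/(μ₁−λ) = 1/(58.18−16.67) = 0.02409 hr
W₂ = 1/(μ₂−λ) = 1/(39.94−16.67) = 0.04297 hr
W_total = W₁ + W₂ = 0.02409 + 0.04297 = 0.06706 hr

Final: 0.06706 hr


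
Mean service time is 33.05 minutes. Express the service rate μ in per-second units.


μ = 1/(service time) in consistent units.
1 second = 0.0166667 min, so μ = 0.0166667/33.05 = 0.0005043 per second

Final: 0.0005043 /sec


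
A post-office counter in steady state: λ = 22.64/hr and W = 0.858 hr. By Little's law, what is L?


L = λW = 22.64·0.858 = 19.4251

Final: 19.4251


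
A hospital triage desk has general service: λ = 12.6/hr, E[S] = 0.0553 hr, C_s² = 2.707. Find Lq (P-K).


ρ = λ·E[S] = 12.6·0.0553 = 0.6968
Lq = ρ²(1+C_s²)/(2(1−ρ)) = 0.4855·(1+2.707)/(2·0.3032)
= 0.4855·3.7070/0.6064 = 2.96774

Final: 2.96774


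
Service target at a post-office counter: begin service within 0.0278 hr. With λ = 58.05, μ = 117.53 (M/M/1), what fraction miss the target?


ρ = 58.05/117.53 = 0.4939
P(Wq > t) = ρ·e^{−(μ−λ)t} = 0.4939·e^{−1.6535}
= 0.4939·0.191370 = 0.094521

Final: 0.094521


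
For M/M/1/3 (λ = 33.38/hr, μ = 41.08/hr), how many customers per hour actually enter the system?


ρ = 0.8126; P_K = (1−ρ)ρ^3/(1−ρ^4) = 0.178279
λ_eff = λ(1 − P_K) = 33.38·(1 − 0.178279) = 33.38·0.821721 = 27.4290 /hr

Final: 27.4290 /hr


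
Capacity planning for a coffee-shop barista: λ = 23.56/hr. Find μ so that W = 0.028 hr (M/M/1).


W = 1/(μ−λ) ⇒ μ − λ = 1/W = 1/0.028 = 35.7143
μ = λ + 1/W = 23.56 + 35.7143 = 59.2743 per hr

Final: 59.2743 /hr


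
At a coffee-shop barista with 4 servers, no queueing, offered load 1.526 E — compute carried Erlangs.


B(4,1.526) = 0.050115 (Erlang-B)
Carried load = a(1 − B) = 1.526·(1 − 0.050115) = 1.526·0.949885 = 1.4495 E

Final: 1.4495 Erlangs


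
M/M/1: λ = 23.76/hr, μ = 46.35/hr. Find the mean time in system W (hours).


W = 1/(μ−λ) = 1/(46.35 − 23.76) = 1/22.59 = 0.04427 hr

Final: 0.04427 hr


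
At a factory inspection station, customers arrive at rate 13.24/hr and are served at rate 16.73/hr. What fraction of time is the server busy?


ρ = λ/μ = 13.24/16.73 = 0.7914

Final: 0.7914


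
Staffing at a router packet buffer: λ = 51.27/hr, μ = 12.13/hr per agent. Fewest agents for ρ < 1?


Stability requires cμ > λ ⇔ c > λ/μ.
λ/μ = 51.27/12.13 = 4.2267
Minimum integer c = ⌊4.2267⌋ + 1 = 5
Check: 5·12.13 = 60.65 > 51.27, while 4·12.13 = 48.52 ≤ 51.27

Final: 5 servers


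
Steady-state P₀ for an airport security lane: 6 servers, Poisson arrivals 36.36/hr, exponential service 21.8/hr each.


a = λ/μ = 36.36/21.8 = 1.6679; ρ = a/c = 0.2780
Σ_{k=0}^{5} a^k/k! (terms k=0..5) = 1.00000 + 1.66789 + 1.39093 + 0.77331 + 0.32245 + 0.10756 = 5.26213
Tail: a^6/(6!(1−ρ)) = 21.52803/(720·0.7220) = 0.04141
P₀ = 1/(5.26213 + 0.04141) = 1/5.30354 = 0.188553

Final: 0.188553


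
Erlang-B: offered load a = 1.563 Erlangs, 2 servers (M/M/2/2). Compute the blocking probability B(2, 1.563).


B(c,a) = (a^c/c!) / Σ_{k=0}^{c} a^k/k!
a^2/2! = 1.221484
Σ terms (k=0..2): 1.00000 + 1.56300 + 1.22148 = 3.784484
B = 1.221484/3.784484 = 0.322761

Final: 0.322761


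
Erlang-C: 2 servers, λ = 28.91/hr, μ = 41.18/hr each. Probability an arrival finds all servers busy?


a = λ/μ = 0.7020; ρ = a/2 = 0.3510
P₀ = 0.480363 (from M/M/c formula)
C(c,a) = [a^c/(c!(1−ρ))]·P₀ = [0.49286/(2·0.6490)]·0.480363
= 0.37972·0.480363 = 0.182403

Final: 0.182403


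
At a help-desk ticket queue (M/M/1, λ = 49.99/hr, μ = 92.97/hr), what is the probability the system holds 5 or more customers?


ρ = 49.99/92.97 = 0.5377
P(N ≥ n) = ρ^n = 0.5377^5 = 0.044947

Final: 0.044947


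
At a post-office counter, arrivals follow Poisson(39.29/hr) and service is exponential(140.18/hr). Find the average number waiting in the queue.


ρ = 39.29/140.18 = 0.2803
Lq = ρ²/(1−ρ) = 0.07856/0.7197 = 0.1092

Final: 0.1092
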